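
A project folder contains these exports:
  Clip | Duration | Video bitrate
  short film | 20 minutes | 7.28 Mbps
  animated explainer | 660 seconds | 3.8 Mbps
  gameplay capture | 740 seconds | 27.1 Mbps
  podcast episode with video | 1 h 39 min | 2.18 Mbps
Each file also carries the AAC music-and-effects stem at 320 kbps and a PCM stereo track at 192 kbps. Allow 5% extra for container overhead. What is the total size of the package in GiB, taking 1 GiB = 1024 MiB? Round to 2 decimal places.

5.94 GiB

Audio total: 320 + 192 = 512 kbps = 0.512 Mbps.
short film: 7.792 Mbps × 1200 s × 1.05 = 9817.9 Mb
animated explainer: 4.312 Mbps × 660 s × 1.05 = 2988.2 Mb
gameplay capture: 27.612 Mbps × 740 s × 1.05 = 21454.5 Mb
podcast episode with video: 2.692 Mbps × 5940 s × 1.05 = 16790.0 Mb
Total: 51050.7 Mb = 6381.3 MB.
= 5.943 GiB.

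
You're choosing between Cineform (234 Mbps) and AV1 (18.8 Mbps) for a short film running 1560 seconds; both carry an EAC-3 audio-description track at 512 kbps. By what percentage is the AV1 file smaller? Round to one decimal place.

91.8%

Audio: 512 kbps = 0.512 Mbps.
Cineform: 234.512 Mbps × 1560 s = 365838.7 Mb = 45.730 GB.
AV1: 19.312 Mbps × 1560 s = 30126.7 Mb = 3.766 GB.
Reduction: (1 − 3.766/45.730) × 100 = 91.77%.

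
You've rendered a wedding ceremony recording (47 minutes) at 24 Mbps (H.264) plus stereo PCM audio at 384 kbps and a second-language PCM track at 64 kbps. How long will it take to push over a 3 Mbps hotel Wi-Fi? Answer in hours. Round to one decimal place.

47 min = 2820 s
Audio total: 384 + 64 = 448 kbps = 0.448 Mbps.
Total bitrate: 24.448 Mbps.
File: 24.448 Mbps × 2820 s = 68943.4 Mb.
At 3 Mbps: 68943.4 / 3 = 22981.1 s ≈ 6.38 hours.

6.4 hours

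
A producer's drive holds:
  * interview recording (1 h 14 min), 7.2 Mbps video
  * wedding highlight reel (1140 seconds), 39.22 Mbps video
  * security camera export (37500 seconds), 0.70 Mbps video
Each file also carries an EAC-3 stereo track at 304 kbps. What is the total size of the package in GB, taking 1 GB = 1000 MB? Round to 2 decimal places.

Audio: 304 kbps = 0.304 Mbps.
interview recording: 7.504 Mbps × 4440 s = 33317.8 Mb
wedding highlight reel: 39.524 Mbps × 1140 s = 45057.4 Mb
security camera export: 1.004 Mbps × 37500 s = 37650.0 Mb
Total: 116025.1 Mb = 14503.1 MB.
= 14.50 GB.

14.50 GB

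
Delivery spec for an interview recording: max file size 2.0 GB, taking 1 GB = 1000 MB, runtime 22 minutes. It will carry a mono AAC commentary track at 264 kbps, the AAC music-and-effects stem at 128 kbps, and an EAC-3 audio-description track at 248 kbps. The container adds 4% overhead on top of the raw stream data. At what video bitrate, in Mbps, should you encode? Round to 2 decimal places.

Budget: 2.0 GB = 16000.0 Mb.
Stream payload after overhead: 16000.0 / 1.04 = 15384.6 Mb.
22 min = 1320 s
Total bitrate budget: 15384.6 Mb / 1320 s = 11.655 Mbps.
Audio total: 264 + 128 + 248 = 640 kbps = 0.640 Mbps.
Video: 11.655 − 0.640 = 11.015 Mbps.

11.02 Mbps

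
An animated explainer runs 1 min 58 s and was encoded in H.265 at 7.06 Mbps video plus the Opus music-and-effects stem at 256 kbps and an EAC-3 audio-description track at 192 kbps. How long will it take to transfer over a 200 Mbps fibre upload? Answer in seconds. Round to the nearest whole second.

1 min 58 s = 118 s
Audio total: 256 + 192 = 448 kbps = 0.448 Mbps.
Total bitrate: 7.508 Mbps.
File: 7.508 Mbps × 118 s = 885.9 Mb.
At 200 Mbps: 885.9 / 200 = 4.4 s ≈ 4.43 seconds.

4 seconds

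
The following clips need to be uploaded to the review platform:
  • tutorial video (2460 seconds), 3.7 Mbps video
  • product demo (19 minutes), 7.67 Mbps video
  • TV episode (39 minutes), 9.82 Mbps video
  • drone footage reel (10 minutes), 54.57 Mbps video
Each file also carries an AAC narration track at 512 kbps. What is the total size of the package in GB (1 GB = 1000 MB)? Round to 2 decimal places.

9.61 GB

Audio: 512 kbps = 0.512 Mbps.
tutorial video: 4.212 Mbps × 2460 s = 10361.5 Mb
product demo: 8.182 Mbps × 1140 s = 9327.5 Mb
TV episode: 10.332 Mbps × 2340 s = 24176.9 Mb
drone footage reel: 55.082 Mbps × 600 s = 33049.2 Mb
Total: 76915.1 Mb = 9614.4 MB.
= 9.614 GB.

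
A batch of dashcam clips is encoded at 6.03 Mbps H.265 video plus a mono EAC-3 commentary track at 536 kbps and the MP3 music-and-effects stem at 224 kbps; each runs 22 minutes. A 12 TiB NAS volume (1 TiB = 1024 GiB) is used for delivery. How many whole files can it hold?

11776

22 min = 1320 s
Audio total: 536 + 224 = 760 kbps = 0.760 Mbps.
Total bitrate: 6.790 Mbps.
Per item: 6.790 Mbps × 1320 s = 8,963 Mb = 1,120 MB.
Capacity: 12 TiB = 105,553,116 Mb; 11776.80 items → 11776 complete.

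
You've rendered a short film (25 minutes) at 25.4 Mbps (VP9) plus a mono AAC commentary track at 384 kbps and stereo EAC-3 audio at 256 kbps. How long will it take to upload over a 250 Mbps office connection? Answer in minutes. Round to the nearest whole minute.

3 minutes

25 min = 1500 s
Audio total: 384 + 256 = 640 kbps = 0.640 Mbps.
Total bitrate: 26.040 Mbps.
File: 26.040 Mbps × 1500 s = 39060.0 Mb.
At 250 Mbps: 39060.0 / 250 = 156.2 s ≈ 2.6 minutes.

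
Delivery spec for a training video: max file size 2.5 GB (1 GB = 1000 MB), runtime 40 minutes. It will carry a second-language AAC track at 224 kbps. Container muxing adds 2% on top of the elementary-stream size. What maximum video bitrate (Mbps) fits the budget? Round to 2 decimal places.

Budget: 2.5 GB = 20000.0 Mb.
Stream payload after overhead: 20000.0 / 1.02 = 19607.8 Mb.
40 min = 2400 s
Total bitrate budget: 19607.8 Mb / 2400 s = 8.170 Mbps.
Audio: 224 kbps = 0.224 Mbps.
Video: 8.170 − 0.224 = 7.946 Mbps.

7.95 Mbps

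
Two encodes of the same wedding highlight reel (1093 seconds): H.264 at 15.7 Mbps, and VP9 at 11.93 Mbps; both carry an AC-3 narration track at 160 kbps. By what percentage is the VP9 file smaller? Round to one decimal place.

23.8%

Audio: 160 kbps = 0.160 Mbps.
H.264: 15.860 Mbps × 1093 s = 17335.0 Mb = 2.167 GB.
VP9: 12.090 Mbps × 1093 s = 13214.4 Mb = 1.652 GB.
Reduction: (1 − 1.652/2.167) × 100 = 23.77%.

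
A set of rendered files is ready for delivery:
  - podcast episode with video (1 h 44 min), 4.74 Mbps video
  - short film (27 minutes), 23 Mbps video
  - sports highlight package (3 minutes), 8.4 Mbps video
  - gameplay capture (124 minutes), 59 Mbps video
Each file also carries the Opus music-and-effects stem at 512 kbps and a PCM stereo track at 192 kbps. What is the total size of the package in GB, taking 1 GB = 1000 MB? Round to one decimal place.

Audio total: 512 + 192 = 704 kbps = 0.704 Mbps.
podcast episode with video: 5.444 Mbps × 6240 s = 33970.6 Mb
short film: 23.704 Mbps × 1620 s = 38400.5 Mb
sports highlight package: 9.104 Mbps × 180 s = 1638.7 Mb
gameplay capture: 59.704 Mbps × 7440 s = 444197.8 Mb
Total: 518207.5 Mb = 64775.9 MB.
= 64.78 GB.

64.8 GB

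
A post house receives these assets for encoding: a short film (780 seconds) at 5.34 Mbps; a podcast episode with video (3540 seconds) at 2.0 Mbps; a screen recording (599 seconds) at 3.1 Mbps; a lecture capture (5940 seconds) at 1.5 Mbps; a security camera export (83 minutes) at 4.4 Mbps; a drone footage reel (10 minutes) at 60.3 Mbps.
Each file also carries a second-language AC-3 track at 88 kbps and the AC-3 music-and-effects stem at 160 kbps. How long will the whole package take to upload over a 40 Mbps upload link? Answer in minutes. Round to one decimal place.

35.1 minutes

Audio total: 88 + 160 = 248 kbps = 0.248 Mbps.
short film: 5.588 Mbps × 780 s = 4358.6 Mb
podcast episode with video: 2.248 Mbps × 3540 s = 7957.9 Mb
screen recording: 3.348 Mbps × 599 s = 2005.5 Mb
lecture capture: 1.748 Mbps × 5940 s = 10383.1 Mb
security camera export: 4.648 Mbps × 4980 s = 23147.0 Mb
drone footage reel: 60.548 Mbps × 600 s = 36328.8 Mb
Total: 84181.0 Mb = 10522.6 MB.
At 40 Mbps: 84181.0 / 40 = 2105 s ≈ 35.1 minutes.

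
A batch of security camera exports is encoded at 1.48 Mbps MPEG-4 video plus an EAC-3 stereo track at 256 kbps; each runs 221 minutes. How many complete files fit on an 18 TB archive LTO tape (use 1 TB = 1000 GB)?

6255

221 min = 13260 s
Audio: 256 kbps = 0.256 Mbps.
Total bitrate: 1.736 Mbps.
Per item: 1.736 Mbps × 13260 s = 23,019 Mb = 2,877 MB.
Capacity: 18 TB = 144,000,000 Mb; 6255.60 items → 6255 complete.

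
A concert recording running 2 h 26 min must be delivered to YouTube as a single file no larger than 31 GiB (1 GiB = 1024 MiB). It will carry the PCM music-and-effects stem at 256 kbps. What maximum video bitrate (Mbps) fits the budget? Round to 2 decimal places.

30.14 Mbps

Budget: 31 GiB = 266288.0 Mb.
2 h 26 min = 146 min = 8760 s
Total bitrate budget: 266288.0 Mb / 8760 s = 30.398 Mbps.
Audio: 256 kbps = 0.256 Mbps.
Video: 30.398 − 0.256 = 30.142 Mbps.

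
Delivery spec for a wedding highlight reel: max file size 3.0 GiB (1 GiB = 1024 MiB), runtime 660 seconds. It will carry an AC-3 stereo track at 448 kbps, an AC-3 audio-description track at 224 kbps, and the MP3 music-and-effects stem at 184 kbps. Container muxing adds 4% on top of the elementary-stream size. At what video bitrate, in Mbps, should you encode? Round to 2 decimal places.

Budget: 3.0 GiB = 25769.8 Mb.
Stream payload after overhead: 25769.8 / 1.04 = 24778.7 Mb.
Total bitrate budget: 24778.7 Mb / 660 s = 37.543 Mbps.
Audio total: 448 + 224 + 184 = 856 kbps = 0.856 Mbps.
Video: 37.543 − 0.856 = 36.687 Mbps.

36.69 Mbps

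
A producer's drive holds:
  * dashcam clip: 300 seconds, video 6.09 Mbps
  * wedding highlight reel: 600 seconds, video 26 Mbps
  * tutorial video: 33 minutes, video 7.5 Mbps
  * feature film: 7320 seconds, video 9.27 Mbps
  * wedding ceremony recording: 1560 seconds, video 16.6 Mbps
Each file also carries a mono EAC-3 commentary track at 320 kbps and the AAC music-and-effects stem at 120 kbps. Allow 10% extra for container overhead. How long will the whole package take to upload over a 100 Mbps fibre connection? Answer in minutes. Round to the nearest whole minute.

24 minutes

Audio total: 320 + 120 = 440 kbps = 0.440 Mbps.
dashcam clip: 6.530 Mbps × 300 s × 1.10 = 2154.9 Mb
wedding highlight reel: 26.440 Mbps × 600 s × 1.10 = 17450.4 Mb
tutorial video: 7.940 Mbps × 1980 s × 1.10 = 17293.3 Mb
feature film: 9.710 Mbps × 7320 s × 1.10 = 78184.9 Mb
wedding ceremony recording: 17.040 Mbps × 1560 s × 1.10 = 29240.6 Mb
Total: 144324.2 Mb = 18040.5 MB.
At 100 Mbps: 144324.2 / 100 = 1443 s ≈ 24.1 minutes.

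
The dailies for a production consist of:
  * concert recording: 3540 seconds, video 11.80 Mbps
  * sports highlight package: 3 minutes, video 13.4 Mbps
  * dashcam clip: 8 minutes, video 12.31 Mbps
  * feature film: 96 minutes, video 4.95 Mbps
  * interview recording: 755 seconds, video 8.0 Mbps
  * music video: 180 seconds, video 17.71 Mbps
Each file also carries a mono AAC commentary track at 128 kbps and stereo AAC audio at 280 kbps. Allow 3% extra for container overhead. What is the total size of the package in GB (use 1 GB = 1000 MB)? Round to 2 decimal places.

11.88 GB

Audio total: 128 + 280 = 408 kbps = 0.408 Mbps.
concert recording: 12.208 Mbps × 3540 s × 1.03 = 44512.8 Mb
sports highlight package: 13.808 Mbps × 180 s × 1.03 = 2560.0 Mb
dashcam clip: 12.718 Mbps × 480 s × 1.03 = 6287.8 Mb
feature film: 5.358 Mbps × 5760 s × 1.03 = 31787.9 Mb
interview recording: 8.408 Mbps × 755 s × 1.03 = 6538.5 Mb
music video: 18.118 Mbps × 180 s × 1.03 = 3359.1 Mb
Total: 95046.1 Mb = 11880.8 MB.
= 11.88 GB.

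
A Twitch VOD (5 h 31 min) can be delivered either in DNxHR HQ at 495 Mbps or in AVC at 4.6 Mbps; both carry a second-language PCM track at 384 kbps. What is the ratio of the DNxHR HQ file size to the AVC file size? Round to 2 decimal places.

99.39

5 h 31 min = 331 min = 19860 s
Audio: 384 kbps = 0.384 Mbps.
DNxHR HQ: 495.384 Mbps × 19860 s = 9838326.2 Mb = 1229.791 GB.
AVC: 4.984 Mbps × 19860 s = 98982.2 Mb = 12.373 GB.
Ratio: 1229.791 / 12.373 = 99.395.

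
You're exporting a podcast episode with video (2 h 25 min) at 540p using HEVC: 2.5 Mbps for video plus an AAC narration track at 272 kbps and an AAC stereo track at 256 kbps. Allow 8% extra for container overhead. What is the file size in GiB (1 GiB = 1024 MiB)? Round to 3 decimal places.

3.312 GiB

2 h 25 min = 145 min = 8700 s
Audio total: 272 + 256 = 528 kbps = 0.528 Mbps.
Total bitrate: 2.5 + 0.528 = 3.028 Mbps.
Stream data: 3.028 Mbps × 8700 s = 26343.6 Mb.
With 8% container overhead: ×1.08.
28,451 Mb = 3,556,386,000 bytes ÷ 1,073,741,824 = 3.312 GiB.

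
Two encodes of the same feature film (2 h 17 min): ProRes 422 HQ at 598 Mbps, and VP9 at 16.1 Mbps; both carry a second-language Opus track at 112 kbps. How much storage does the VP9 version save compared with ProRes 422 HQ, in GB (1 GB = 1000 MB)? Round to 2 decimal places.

597.90 GB

2 h 17 min = 137 min = 8220 s
Audio: 112 kbps = 0.112 Mbps.
ProRes 422 HQ: 598.112 Mbps × 8220 s = 4916480.6 Mb = 614.560 GB.
VP9: 16.212 Mbps × 8220 s = 133262.6 Mb = 16.658 GB.
Saving: 614.560 − 16.658 = 597.902 GB.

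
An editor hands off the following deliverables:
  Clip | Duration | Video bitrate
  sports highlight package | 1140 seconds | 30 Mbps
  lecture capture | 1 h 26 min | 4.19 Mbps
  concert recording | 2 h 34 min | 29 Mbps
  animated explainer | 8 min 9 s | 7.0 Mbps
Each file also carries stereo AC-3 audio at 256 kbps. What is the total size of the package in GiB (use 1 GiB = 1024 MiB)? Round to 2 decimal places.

Audio: 256 kbps = 0.256 Mbps.
sports highlight package: 30.256 Mbps × 1140 s = 34491.8 Mb
lecture capture: 4.446 Mbps × 5160 s = 22941.4 Mb
concert recording: 29.256 Mbps × 9240 s = 270325.4 Mb
animated explainer: 7.256 Mbps × 489 s = 3548.2 Mb
Total: 331306.8 Mb = 41413.4 MB.
= 38.57 GiB.

38.57 GiB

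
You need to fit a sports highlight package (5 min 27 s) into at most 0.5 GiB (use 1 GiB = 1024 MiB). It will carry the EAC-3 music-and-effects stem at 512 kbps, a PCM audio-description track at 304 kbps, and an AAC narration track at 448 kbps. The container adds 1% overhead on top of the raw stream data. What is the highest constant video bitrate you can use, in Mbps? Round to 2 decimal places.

Budget: 0.5 GiB = 4295.0 Mb.
Stream payload after overhead: 4295.0 / 1.01 = 4252.4 Mb.
5 min 27 s = 327 s
Total bitrate budget: 4252.4 Mb / 327 s = 13.004 Mbps.
Audio total: 512 + 304 + 448 = 1264 kbps = 1.264 Mbps.
Video: 13.004 − 1.264 = 11.740 Mbps.

11.74 Mbps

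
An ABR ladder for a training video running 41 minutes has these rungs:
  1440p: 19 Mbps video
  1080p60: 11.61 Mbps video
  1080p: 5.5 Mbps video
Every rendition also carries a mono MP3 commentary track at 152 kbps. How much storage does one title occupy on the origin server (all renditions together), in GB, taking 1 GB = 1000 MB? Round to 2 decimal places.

11.24 GB

41 min = 2460 s
Audio: 152 kbps = 0.152 Mbps.
Sum of rendition bitrates: (19+0.152) + (11.61+0.152) + (5.5+0.152) = 36.566 Mbps.
× 2460 s = 89,952 Mb = 11,244 MB = 11.24 GB.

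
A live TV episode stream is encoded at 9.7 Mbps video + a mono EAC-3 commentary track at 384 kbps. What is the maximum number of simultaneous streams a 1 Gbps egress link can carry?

Audio: 384 kbps = 0.384 Mbps.
Per-viewer media rate: 10.084 Mbps.
1 Gbps = 1,000 Mbps; 1,000 / 10.084 = 99.17 → 99 viewers.

99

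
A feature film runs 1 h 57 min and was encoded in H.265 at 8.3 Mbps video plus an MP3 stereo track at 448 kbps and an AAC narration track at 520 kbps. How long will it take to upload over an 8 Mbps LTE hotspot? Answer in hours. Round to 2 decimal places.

1 h 57 min = 117 min = 7020 s
Audio total: 448 + 520 = 968 kbps = 0.968 Mbps.
Total bitrate: 9.268 Mbps.
File: 9.268 Mbps × 7020 s = 65061.4 Mb.
At 8 Mbps: 65061.4 / 8 = 8132.7 s ≈ 2.26 hours.

2.26 hours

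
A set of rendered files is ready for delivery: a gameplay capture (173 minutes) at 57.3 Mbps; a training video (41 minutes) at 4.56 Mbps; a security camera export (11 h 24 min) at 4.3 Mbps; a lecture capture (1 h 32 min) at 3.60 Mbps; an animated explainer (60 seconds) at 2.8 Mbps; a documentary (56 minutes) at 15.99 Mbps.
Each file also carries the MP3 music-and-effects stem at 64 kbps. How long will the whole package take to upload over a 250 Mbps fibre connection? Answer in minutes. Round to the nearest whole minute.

Audio: 64 kbps = 0.064 Mbps.
gameplay capture: 57.364 Mbps × 10380 s = 595438.3 Mb
training video: 4.624 Mbps × 2460 s = 11375.0 Mb
security camera export: 4.364 Mbps × 41040 s = 179098.6 Mb
lecture capture: 3.664 Mbps × 5520 s = 20225.3 Mb
animated explainer: 2.864 Mbps × 60 s = 171.8 Mb
documentary: 16.054 Mbps × 3360 s = 53941.4 Mb
Total: 860250.5 Mb = 107531.3 MB.
At 250 Mbps: 860250.5 / 250 = 3441 s ≈ 57.4 minutes.

57 minutes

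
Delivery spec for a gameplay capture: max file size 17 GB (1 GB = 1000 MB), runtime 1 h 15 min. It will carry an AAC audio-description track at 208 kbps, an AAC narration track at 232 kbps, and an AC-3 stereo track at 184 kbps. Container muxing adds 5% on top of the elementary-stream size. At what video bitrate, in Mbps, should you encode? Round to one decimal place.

Budget: 17 GB = 136000.0 Mb.
Stream payload after overhead: 136000.0 / 1.05 = 129523.8 Mb.
1 h 15 min = 75 min = 4500 s
Total bitrate budget: 129523.8 Mb / 4500 s = 28.783 Mbps.
Audio total: 208 + 232 + 184 = 624 kbps = 0.624 Mbps.
Video: 28.783 − 0.624 = 28.159 Mbps.

28.2 Mbps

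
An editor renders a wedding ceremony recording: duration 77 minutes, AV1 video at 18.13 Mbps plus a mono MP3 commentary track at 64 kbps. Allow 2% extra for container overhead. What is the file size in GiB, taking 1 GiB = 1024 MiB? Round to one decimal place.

10.0 GiB

77 min = 4620 s
Audio: 64 kbps = 0.064 Mbps.
Total bitrate: 18.13 + 0.064 = 18.194 Mbps.
Stream data: 18.194 Mbps × 4620 s = 84056.3 Mb.
With 2% container overhead: ×1.02.
85,737 Mb = 10,717,175,700 bytes ÷ 1,073,741,824 = 9.981 GiB.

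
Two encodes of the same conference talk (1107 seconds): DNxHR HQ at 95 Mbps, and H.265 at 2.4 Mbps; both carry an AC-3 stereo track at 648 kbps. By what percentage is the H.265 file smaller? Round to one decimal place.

Audio: 648 kbps = 0.648 Mbps.
DNxHR HQ: 95.648 Mbps × 1107 s = 105882.3 Mb = 12.326 GiB.
H.265: 3.048 Mbps × 1107 s = 3374.1 Mb = 0.393 GiB.
Reduction: (1 − 0.393/12.326) × 100 = 96.81%.

96.8%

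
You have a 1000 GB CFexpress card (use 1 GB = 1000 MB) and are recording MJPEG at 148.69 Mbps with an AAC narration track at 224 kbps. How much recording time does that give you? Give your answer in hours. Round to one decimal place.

14.9 hours

Audio: 224 kbps = 0.224 Mbps.
Total bitrate: 148.69 + 0.224 = 148.914 Mbps.
Capacity: 1000 GB = 8,000,000 Mb.
Recording time: 8,000,000 / 148.914 = 53,722 s ≈ 14.9 hours.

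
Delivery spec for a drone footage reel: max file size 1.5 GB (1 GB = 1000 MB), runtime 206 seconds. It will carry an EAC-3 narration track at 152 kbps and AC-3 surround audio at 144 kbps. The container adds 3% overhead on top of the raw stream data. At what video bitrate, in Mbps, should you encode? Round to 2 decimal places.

Budget: 1.5 GB = 12000.0 Mb.
Stream payload after overhead: 12000.0 / 1.03 = 11650.5 Mb.
Total bitrate budget: 11650.5 Mb / 206 s = 56.556 Mbps.
Audio total: 152 + 144 = 296 kbps = 0.296 Mbps.
Video: 56.556 − 0.296 = 56.260 Mbps.

56.26 Mbps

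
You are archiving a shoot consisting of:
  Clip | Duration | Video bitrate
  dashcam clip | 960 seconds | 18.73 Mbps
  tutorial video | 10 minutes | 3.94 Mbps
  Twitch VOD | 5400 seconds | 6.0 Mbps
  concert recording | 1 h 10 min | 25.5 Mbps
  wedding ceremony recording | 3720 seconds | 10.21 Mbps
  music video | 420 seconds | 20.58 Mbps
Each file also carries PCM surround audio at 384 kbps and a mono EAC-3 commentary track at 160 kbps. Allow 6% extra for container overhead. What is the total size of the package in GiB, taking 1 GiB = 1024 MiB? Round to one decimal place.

Audio total: 384 + 160 = 544 kbps = 0.544 Mbps.
dashcam clip: 19.274 Mbps × 960 s × 1.06 = 19613.2 Mb
tutorial video: 4.484 Mbps × 600 s × 1.06 = 2851.8 Mb
Twitch VOD: 6.544 Mbps × 5400 s × 1.06 = 37457.9 Mb
concert recording: 26.044 Mbps × 4200 s × 1.06 = 115947.9 Mb
wedding ceremony recording: 10.754 Mbps × 3720 s × 1.06 = 42405.2 Mb
music video: 21.124 Mbps × 420 s × 1.06 = 9404.4 Mb
Total: 227680.4 Mb = 28460.0 MB.
= 26.51 GiB.

26.5 GiB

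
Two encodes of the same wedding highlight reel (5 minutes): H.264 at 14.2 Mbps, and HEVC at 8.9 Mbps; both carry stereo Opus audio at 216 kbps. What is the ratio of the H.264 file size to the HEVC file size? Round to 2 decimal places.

1.58

5 min = 300 s
Audio: 216 kbps = 0.216 Mbps.
H.264: 14.416 Mbps × 300 s = 4324.8 Mb = 0.541 GB.
HEVC: 9.116 Mbps × 300 s = 2734.8 Mb = 0.342 GB.
Ratio: 0.541 / 0.342 = 1.581.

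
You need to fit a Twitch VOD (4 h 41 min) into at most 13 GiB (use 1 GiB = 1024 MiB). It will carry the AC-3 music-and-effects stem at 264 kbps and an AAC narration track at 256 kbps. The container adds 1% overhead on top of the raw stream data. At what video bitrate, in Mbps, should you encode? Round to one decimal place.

Budget: 13 GiB = 111669.1 Mb.
Stream payload after overhead: 111669.1 / 1.01 = 110563.5 Mb.
4 h 41 min = 281 min = 16860 s
Total bitrate budget: 110563.5 Mb / 16860 s = 6.558 Mbps.
Audio total: 264 + 256 = 520 kbps = 0.520 Mbps.
Video: 6.558 − 0.520 = 6.038 Mbps.

6.0 Mbps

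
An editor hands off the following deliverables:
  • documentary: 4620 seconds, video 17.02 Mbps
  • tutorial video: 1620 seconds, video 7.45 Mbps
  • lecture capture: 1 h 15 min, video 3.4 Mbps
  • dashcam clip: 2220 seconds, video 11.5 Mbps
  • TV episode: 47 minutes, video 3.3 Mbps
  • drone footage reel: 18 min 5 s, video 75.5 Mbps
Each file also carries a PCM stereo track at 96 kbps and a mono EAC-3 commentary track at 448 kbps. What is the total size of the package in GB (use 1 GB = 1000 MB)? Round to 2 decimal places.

28.99 GB

Audio total: 96 + 448 = 544 kbps = 0.544 Mbps.
documentary: 17.564 Mbps × 4620 s = 81145.7 Mb
tutorial video: 7.994 Mbps × 1620 s = 12950.3 Mb
lecture capture: 3.944 Mbps × 4500 s = 17748.0 Mb
dashcam clip: 12.044 Mbps × 2220 s = 26737.7 Mb
TV episode: 3.844 Mbps × 2820 s = 10840.1 Mb
drone footage reel: 76.044 Mbps × 1085 s = 82507.7 Mb
Total: 231929.5 Mb = 28991.2 MB.
= 28.99 GB.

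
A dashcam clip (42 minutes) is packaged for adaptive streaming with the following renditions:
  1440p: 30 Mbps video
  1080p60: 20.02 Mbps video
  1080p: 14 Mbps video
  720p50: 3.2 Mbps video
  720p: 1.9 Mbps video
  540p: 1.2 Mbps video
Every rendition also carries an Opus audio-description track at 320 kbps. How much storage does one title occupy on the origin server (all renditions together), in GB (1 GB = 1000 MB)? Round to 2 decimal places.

22.76 GB

42 min = 2520 s
Audio: 320 kbps = 0.320 Mbps.
Sum of rendition bitrates: (30+0.320) + (20.02+0.320) + (14+0.320) + (3.2+0.320) + (1.9+0.320) + (1.2+0.320) = 72.240 Mbps.
× 2520 s = 182,045 Mb = 22,756 MB = 22.76 GB.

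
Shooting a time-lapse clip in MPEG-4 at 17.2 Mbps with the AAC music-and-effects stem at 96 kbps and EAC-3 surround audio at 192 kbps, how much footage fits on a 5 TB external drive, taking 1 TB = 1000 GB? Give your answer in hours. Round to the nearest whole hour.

Audio total: 96 + 192 = 288 kbps = 0.288 Mbps.
Total bitrate: 17.2 + 0.288 = 17.488 Mbps.
Capacity: 5 TB = 40,000,000 Mb.
Recording time: 40,000,000 / 17.488 = 2,287,283 s ≈ 635 hours.

635 hours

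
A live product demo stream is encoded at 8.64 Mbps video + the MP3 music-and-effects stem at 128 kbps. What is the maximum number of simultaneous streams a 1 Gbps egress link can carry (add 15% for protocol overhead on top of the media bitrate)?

99

Audio: 128 kbps = 0.128 Mbps.
Per-viewer media rate: 8.768 Mbps.
On the wire with 15% overhead: 10.083 Mbps.
1 Gbps = 1,000 Mbps; 1,000 / 10.083 = 99.17 → 99 viewers.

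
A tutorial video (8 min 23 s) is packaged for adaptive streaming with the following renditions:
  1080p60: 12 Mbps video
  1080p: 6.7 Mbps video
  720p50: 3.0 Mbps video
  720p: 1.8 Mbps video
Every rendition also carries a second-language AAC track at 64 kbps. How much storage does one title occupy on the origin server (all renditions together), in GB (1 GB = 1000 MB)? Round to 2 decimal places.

8 min 23 s = 503 s
Audio: 64 kbps = 0.064 Mbps.
Sum of rendition bitrates: (12+0.064) + (6.7+0.064) + (3.0+0.064) + (1.8+0.064) = 23.756 Mbps.
× 503 s = 11,949 Mb = 1,494 MB = 1.494 GB.

1.49 GB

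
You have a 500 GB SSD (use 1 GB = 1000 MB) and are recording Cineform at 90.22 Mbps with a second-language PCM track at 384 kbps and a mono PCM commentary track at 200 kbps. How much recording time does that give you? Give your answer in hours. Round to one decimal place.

12.2 hours

Audio total: 384 + 200 = 584 kbps = 0.584 Mbps.
Total bitrate: 90.22 + 0.584 = 90.804 Mbps.
Capacity: 500 GB = 4,000,000 Mb.
Recording time: 4,000,000 / 90.804 = 44,051 s ≈ 12.2 hours.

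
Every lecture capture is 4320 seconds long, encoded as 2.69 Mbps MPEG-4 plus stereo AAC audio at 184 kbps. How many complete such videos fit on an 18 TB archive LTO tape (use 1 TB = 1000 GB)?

Audio: 184 kbps = 0.184 Mbps.
Total bitrate: 2.874 Mbps.
Per item: 2.874 Mbps × 4320 s = 12,416 Mb = 1,552 MB.
Capacity: 18 TB = 144,000,000 Mb; 11598.24 items → 11598 complete.

11598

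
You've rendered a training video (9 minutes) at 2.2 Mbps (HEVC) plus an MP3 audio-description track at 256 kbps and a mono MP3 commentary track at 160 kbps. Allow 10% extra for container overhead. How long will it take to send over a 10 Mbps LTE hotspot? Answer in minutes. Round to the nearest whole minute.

9 min = 540 s
Audio total: 256 + 160 = 416 kbps = 0.416 Mbps.
Total bitrate: 2.616 Mbps.
File: 2.616 Mbps × 540 s = 1412.6 Mb.
With 10% container overhead: ×1.10. → 1553.9 Mb.
At 10 Mbps: 1553.9 / 10 = 155.4 s ≈ 2.59 minutes.

3 minutes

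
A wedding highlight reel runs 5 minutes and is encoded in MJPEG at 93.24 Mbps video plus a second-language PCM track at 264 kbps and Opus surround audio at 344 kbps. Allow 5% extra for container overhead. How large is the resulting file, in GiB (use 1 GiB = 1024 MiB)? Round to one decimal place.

5 min = 300 s
Audio total: 264 + 344 = 608 kbps = 0.608 Mbps.
Total bitrate: 93.24 + 0.608 = 93.848 Mbps.
Stream data: 93.848 Mbps × 300 s = 28154.4 Mb.
With 5% container overhead: ×1.05.
29,562 Mb = 3,695,265,000 bytes ÷ 1,073,741,824 = 3.441 GiB.

3.4 GiB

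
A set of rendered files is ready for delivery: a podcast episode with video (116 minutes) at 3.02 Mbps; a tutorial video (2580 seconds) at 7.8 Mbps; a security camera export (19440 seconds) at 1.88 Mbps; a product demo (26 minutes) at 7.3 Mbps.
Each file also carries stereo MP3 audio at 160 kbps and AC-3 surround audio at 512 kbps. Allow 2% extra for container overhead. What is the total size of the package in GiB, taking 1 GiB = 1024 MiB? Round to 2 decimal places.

Audio total: 160 + 512 = 672 kbps = 0.672 Mbps.
podcast episode with video: 3.692 Mbps × 6960 s × 1.02 = 26210.2 Mb
tutorial video: 8.472 Mbps × 2580 s × 1.02 = 22294.9 Mb
security camera export: 2.552 Mbps × 19440 s × 1.02 = 50603.1 Mb
product demo: 7.972 Mbps × 1560 s × 1.02 = 12685.0 Mb
Total: 111793.3 Mb = 13974.2 MB.
= 13.01 GiB.

13.01 GiB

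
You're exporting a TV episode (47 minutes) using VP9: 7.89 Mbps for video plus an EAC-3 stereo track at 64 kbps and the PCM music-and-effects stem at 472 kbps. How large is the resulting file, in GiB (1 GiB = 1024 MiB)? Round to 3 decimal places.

47 min = 2820 s
Audio total: 64 + 472 = 536 kbps = 0.536 Mbps.
Total bitrate: 7.89 + 0.536 = 8.426 Mbps.
Stream data: 8.426 Mbps × 2820 s = 23761.3 Mb.
23,761 Mb = 2,970,165,000 bytes ÷ 1,073,741,824 = 2.766 GiB.

2.766 GiB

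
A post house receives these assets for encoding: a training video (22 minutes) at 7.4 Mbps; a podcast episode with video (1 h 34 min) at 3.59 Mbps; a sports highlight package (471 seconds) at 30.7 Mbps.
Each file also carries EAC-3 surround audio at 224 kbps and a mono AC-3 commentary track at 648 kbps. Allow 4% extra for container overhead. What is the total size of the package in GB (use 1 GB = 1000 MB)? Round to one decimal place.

6.6 GB

Audio total: 224 + 648 = 872 kbps = 0.872 Mbps.
training video: 8.272 Mbps × 1320 s × 1.04 = 11355.8 Mb
podcast episode with video: 4.462 Mbps × 5640 s × 1.04 = 26172.3 Mb
sports highlight package: 31.572 Mbps × 471 s × 1.04 = 15465.2 Mb
Total: 52993.3 Mb = 6624.2 MB.
= 6.624 GB.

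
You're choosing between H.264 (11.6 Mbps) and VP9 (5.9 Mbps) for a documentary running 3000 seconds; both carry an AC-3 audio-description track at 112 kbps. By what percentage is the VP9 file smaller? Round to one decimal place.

48.7%

Audio: 112 kbps = 0.112 Mbps.
H.264: 11.712 Mbps × 3000 s = 35136.0 Mb = 4.392 GB.
VP9: 6.012 Mbps × 3000 s = 18036.0 Mb = 2.255 GB.
Reduction: (1 − 2.255/4.392) × 100 = 48.67%.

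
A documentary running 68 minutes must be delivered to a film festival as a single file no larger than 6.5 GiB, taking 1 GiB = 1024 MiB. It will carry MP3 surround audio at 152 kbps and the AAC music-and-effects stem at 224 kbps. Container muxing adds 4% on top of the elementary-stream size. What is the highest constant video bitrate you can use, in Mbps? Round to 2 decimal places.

12.78 Mbps

Budget: 6.5 GiB = 55834.6 Mb.
Stream payload after overhead: 55834.6 / 1.04 = 53687.1 Mb.
68 min = 4080 s
Total bitrate budget: 53687.1 Mb / 4080 s = 13.159 Mbps.
Audio total: 152 + 224 = 376 kbps = 0.376 Mbps.
Video: 13.159 − 0.376 = 12.783 Mbps.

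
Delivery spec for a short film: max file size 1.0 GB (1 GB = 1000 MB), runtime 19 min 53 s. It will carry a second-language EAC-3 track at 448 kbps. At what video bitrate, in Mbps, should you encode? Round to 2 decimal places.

Budget: 1.0 GB = 8000.0 Mb.
19 min 53 s = 1193 s
Total bitrate budget: 8000.0 Mb / 1193 s = 6.706 Mbps.
Audio: 448 kbps = 0.448 Mbps.
Video: 6.706 − 0.448 = 6.258 Mbps.

6.26 Mbps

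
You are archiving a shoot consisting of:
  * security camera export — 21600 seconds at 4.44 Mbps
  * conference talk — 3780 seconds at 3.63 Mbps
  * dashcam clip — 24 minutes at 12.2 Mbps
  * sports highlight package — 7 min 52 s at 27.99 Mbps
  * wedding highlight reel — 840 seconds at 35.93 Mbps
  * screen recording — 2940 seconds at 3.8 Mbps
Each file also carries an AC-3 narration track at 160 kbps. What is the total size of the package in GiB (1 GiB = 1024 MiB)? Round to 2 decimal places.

21.74 GiB

Audio: 160 kbps = 0.160 Mbps.
security camera export: 4.600 Mbps × 21600 s = 99360.0 Mb
conference talk: 3.790 Mbps × 3780 s = 14326.2 Mb
dashcam clip: 12.360 Mbps × 1440 s = 17798.4 Mb
sports highlight package: 28.150 Mbps × 472 s = 13286.8 Mb
wedding highlight reel: 36.090 Mbps × 840 s = 30315.6 Mb
screen recording: 3.960 Mbps × 2940 s = 11642.4 Mb
Total: 186729.4 Mb = 23341.2 MB.
= 21.74 GiB.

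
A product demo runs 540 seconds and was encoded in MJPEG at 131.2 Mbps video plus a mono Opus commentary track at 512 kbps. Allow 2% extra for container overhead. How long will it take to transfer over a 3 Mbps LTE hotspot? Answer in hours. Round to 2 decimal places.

6.72 hours

Audio: 512 kbps = 0.512 Mbps.
Total bitrate: 131.712 Mbps.
File: 131.712 Mbps × 540 s = 71124.5 Mb.
With 2% container overhead: ×1.02. → 72547.0 Mb.
At 3 Mbps: 72547.0 / 3 = 24182.3 s ≈ 6.72 hours.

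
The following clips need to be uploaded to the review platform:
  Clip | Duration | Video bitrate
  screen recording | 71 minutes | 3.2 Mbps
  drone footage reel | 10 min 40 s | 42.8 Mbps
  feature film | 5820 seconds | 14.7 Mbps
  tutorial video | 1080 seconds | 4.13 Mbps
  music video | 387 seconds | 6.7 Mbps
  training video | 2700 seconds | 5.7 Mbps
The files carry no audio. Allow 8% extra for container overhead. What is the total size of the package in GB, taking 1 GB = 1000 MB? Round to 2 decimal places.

screen recording: 3.200 Mbps × 4260 s × 1.08 = 14722.6 Mb
drone footage reel: 42.800 Mbps × 640 s × 1.08 = 29583.4 Mb
feature film: 14.700 Mbps × 5820 s × 1.08 = 92398.3 Mb
tutorial video: 4.130 Mbps × 1080 s × 1.08 = 4817.2 Mb
music video: 6.700 Mbps × 387 s × 1.08 = 2800.3 Mb
training video: 5.700 Mbps × 2700 s × 1.08 = 16621.2 Mb
Total: 160943.0 Mb = 20117.9 MB.
= 20.12 GB.

20.12 GB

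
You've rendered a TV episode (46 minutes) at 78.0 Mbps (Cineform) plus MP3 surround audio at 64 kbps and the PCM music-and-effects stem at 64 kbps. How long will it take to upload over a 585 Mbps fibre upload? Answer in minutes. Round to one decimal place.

46 min = 2760 s
Audio total: 64 + 64 = 128 kbps = 0.128 Mbps.
Total bitrate: 78.128 Mbps.
File: 78.128 Mbps × 2760 s = 215633.3 Mb.
At 585 Mbps: 215633.3 / 585 = 368.6 s ≈ 6.14 minutes.

6.1 minutes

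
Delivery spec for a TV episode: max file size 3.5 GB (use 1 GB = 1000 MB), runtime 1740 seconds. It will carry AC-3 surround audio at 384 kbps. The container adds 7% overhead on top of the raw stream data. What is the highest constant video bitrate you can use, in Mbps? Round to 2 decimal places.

14.66 Mbps

Budget: 3.5 GB = 28000.0 Mb.
Stream payload after overhead: 28000.0 / 1.07 = 26168.2 Mb.
Total bitrate budget: 26168.2 Mb / 1740 s = 15.039 Mbps.
Audio: 384 kbps = 0.384 Mbps.
Video: 15.039 − 0.384 = 14.655 Mbps.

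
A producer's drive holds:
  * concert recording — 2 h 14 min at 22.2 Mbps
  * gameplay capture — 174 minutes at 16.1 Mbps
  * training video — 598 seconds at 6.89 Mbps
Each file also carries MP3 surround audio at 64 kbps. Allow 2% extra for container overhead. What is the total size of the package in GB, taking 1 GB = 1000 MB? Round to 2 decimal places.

Audio: 64 kbps = 0.064 Mbps.
concert recording: 22.264 Mbps × 8040 s × 1.02 = 182582.6 Mb
gameplay capture: 16.164 Mbps × 10440 s × 1.02 = 172127.2 Mb
training video: 6.954 Mbps × 598 s × 1.02 = 4241.7 Mb
Total: 358951.5 Mb = 44868.9 MB.
= 44.87 GB.

44.87 GB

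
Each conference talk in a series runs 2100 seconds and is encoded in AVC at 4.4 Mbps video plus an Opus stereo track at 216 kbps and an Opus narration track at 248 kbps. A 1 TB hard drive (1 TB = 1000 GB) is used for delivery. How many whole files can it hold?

Audio total: 216 + 248 = 464 kbps = 0.464 Mbps.
Total bitrate: 4.864 Mbps.
Per item: 4.864 Mbps × 2100 s = 10,214 Mb = 1,277 MB.
Capacity: 1 TB = 8,000,000 Mb; 783.21 items → 783 complete.

783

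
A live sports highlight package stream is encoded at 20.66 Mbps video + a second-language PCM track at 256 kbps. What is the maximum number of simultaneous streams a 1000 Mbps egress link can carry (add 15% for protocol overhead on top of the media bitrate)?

41

Audio: 256 kbps = 0.256 Mbps.
Per-viewer media rate: 20.916 Mbps.
On the wire with 15% overhead: 24.053 Mbps.
1000 Mbps = 1,000 Mbps; 1,000 / 24.053 = 41.57 → 41 viewers.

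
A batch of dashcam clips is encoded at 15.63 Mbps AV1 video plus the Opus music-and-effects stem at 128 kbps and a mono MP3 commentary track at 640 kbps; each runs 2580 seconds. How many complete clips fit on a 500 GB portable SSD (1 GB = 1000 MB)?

94

Audio total: 128 + 640 = 768 kbps = 0.768 Mbps.
Total bitrate: 16.398 Mbps.
Per item: 16.398 Mbps × 2580 s = 42,307 Mb = 5,288 MB.
Capacity: 500 GB = 4,000,000 Mb; 94.55 items → 94 complete.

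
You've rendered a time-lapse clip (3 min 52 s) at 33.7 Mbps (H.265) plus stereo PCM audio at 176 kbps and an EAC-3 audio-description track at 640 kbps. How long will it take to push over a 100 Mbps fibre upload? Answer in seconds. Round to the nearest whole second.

3 min 52 s = 232 s
Audio total: 176 + 640 = 816 kbps = 0.816 Mbps.
Total bitrate: 34.516 Mbps.
File: 34.516 Mbps × 232 s = 8007.7 Mb.
At 100 Mbps: 8007.7 / 100 = 80.1 s ≈ 80.1 seconds.

80 seconds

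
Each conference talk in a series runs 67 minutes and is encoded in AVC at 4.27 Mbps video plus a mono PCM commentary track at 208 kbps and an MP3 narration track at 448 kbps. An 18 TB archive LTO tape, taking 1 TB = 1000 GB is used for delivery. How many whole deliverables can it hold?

7271

67 min = 4020 s
Audio total: 208 + 448 = 656 kbps = 0.656 Mbps.
Total bitrate: 4.926 Mbps.
Per item: 4.926 Mbps × 4020 s = 19,803 Mb = 2,475 MB.
Capacity: 18 TB = 144,000,000 Mb; 7271.80 items → 7271 complete.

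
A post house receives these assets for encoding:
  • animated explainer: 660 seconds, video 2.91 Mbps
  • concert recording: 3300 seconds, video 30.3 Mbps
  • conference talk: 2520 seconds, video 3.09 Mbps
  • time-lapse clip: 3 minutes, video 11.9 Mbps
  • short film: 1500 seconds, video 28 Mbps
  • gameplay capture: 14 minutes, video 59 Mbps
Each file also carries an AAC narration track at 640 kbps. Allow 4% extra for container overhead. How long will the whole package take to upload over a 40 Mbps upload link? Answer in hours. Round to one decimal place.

Audio: 640 kbps = 0.640 Mbps.
animated explainer: 3.550 Mbps × 660 s × 1.04 = 2436.7 Mb
concert recording: 30.940 Mbps × 3300 s × 1.04 = 106186.1 Mb
conference talk: 3.730 Mbps × 2520 s × 1.04 = 9775.6 Mb
time-lapse clip: 12.540 Mbps × 180 s × 1.04 = 2347.5 Mb
short film: 28.640 Mbps × 1500 s × 1.04 = 44678.4 Mb
gameplay capture: 59.640 Mbps × 840 s × 1.04 = 52101.5 Mb
Total: 217525.8 Mb = 27190.7 MB.
At 40 Mbps: 217525.8 / 40 = 5438 s ≈ 1.51 hours.

1.5 hours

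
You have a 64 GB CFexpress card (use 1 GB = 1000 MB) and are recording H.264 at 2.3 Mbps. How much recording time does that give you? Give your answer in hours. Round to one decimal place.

61.8 hours

Capacity: 64 GB = 512,000 Mb.
Recording time: 512,000 / 2.300 = 222,609 s ≈ 61.8 hours.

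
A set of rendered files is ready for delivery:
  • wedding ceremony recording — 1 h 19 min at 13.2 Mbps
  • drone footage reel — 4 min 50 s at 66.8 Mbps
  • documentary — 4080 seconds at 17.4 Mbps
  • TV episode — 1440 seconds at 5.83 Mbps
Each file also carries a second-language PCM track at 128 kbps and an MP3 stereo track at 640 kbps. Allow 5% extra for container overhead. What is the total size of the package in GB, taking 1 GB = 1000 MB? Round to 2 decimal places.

Audio total: 128 + 640 = 768 kbps = 0.768 Mbps.
wedding ceremony recording: 13.968 Mbps × 4740 s × 1.05 = 69518.7 Mb
drone footage reel: 67.568 Mbps × 290 s × 1.05 = 20574.5 Mb
documentary: 18.168 Mbps × 4080 s × 1.05 = 77831.7 Mb
TV episode: 6.598 Mbps × 1440 s × 1.05 = 9976.2 Mb
Total: 177901.1 Mb = 22237.6 MB.
= 22.24 GB.

22.24 GB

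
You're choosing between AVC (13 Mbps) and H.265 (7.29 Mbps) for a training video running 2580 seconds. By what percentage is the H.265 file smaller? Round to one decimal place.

AVC: 13.000 Mbps × 2580 s = 33540.0 Mb = 4.192 GB.
H.265: 7.290 Mbps × 2580 s = 18808.2 Mb = 2.351 GB.
Reduction: (1 − 2.351/4.192) × 100 = 43.92%.

43.9%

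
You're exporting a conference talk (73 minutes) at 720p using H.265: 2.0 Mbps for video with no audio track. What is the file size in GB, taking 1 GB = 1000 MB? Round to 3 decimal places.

73 min = 4380 s
Total bitrate: 2.0 Mbps.
Stream data: 2.000 Mbps × 4380 s = 8760.0 Mb.
8,760 Mb ÷ 8 = 1,095 MB → 1.095 GB.

1.095 GB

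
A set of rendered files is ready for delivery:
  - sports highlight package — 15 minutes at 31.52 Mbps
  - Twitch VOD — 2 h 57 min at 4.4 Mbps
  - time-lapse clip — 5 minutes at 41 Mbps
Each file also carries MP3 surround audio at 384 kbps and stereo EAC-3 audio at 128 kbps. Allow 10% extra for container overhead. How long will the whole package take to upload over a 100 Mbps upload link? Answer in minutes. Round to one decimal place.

Audio total: 384 + 128 = 512 kbps = 0.512 Mbps.
sports highlight package: 32.032 Mbps × 900 s × 1.10 = 31711.7 Mb
Twitch VOD: 4.912 Mbps × 10620 s × 1.10 = 57382.0 Mb
time-lapse clip: 41.512 Mbps × 300 s × 1.10 = 13699.0 Mb
Total: 102792.6 Mb = 12849.1 MB.
At 100 Mbps: 102792.6 / 100 = 1028 s ≈ 17.1 minutes.

17.1 minutes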